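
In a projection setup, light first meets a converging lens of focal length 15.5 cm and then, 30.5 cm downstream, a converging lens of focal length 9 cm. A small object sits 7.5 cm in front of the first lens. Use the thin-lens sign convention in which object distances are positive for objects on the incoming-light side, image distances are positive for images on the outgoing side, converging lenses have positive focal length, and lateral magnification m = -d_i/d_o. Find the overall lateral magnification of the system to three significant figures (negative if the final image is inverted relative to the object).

-0.484

Applying the thin-lens equation to the first lens, 1/15.5 = 1/7.5 + 1/d_i1, which gives d_i1 = -14.531 cm.
Its lateral magnification is m_1 = -d_i1/d_o1 = -(-14.531)/7.5 = 1.9375.
With d_i1 < 0 the first image is virtual and lies on the object side; the object distance for lens 2 is d_o2 = 30.5 - (-14.531) = 45.031 cm.
Applying the thin-lens equation again with f_2 = 9 cm and d_o2 = 45.031 cm gives d_i2 = 11.248 cm.
m_2 = -(11.248)/(45.031) = -0.2498.
Total m = m_1 x m_2 = (1.9375)(-0.2498) = -0.4840.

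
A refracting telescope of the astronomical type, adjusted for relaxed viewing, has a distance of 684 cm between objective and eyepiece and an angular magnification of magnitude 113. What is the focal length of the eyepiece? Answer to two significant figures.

In normal adjustment the tube length equals f_obj + f_eye and |M| = f_obj/f_eye.
So f_obj = 113 f_eye and 113 f_eye + f_eye = 684 cm, giving f_eye = 684/114 = 6.000 cm and f_obj = 678.000 cm.

6.0 cm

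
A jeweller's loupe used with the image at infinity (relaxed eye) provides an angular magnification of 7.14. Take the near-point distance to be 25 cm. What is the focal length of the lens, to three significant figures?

3.50 cm

For the image at infinity, M = D/f.
f = D/M = 25/7.14 = 3.501 cm.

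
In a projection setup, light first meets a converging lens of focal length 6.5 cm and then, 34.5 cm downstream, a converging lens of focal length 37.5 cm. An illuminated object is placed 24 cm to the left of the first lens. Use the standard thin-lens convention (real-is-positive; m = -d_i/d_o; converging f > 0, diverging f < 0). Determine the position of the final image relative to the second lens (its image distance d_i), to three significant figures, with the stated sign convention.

Lens 1: 1/d_i1 = 1/f_1 - 1/d_o1 = 1/6.5 - 1/24 = 0.11218 cm^-1, so d_i1 = 8.914 cm.
The intermediate image is 8.914 cm to the right of lens 1, so d_o2 = L - d_i1 = 34.5 - 8.914 = 25.586 cm.
Lens 2: 1/d_i2 = 1/f_2 - 1/d_o2 = 1/37.5 - 1/(25.586) = -0.01242 cm^-1, so d_i2 = -80.531 cm.

-80.5 cm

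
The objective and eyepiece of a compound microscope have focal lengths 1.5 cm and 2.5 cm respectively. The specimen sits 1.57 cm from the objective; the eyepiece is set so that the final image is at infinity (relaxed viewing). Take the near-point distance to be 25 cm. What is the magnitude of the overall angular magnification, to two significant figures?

210

Objective: 1/d_i = 1/f_obj - 1/d_o = 1/1.5 - 1/1.57 = 0.02972 cm^-1, so d_i = 33.643 cm.
m_obj = -d_i/d_o = -33.643/1.57 = -21.429.
Eyepiece angular magnification (image at infinity): M_eye = D/f_e = 25/2.5 = 10.000.
Overall M = m_obj x M_eye = (-21.429)(10.000) = -214.29.
|M| = 214.29.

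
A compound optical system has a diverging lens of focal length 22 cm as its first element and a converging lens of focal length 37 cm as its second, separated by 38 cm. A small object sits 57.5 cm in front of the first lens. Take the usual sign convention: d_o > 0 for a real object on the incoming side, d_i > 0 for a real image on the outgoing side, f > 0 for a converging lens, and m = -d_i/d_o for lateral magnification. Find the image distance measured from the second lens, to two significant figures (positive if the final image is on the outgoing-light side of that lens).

120 cm

Lens 1: 1/d_i1 = 1/f_1 - 1/d_o1 = 1/(-22) - 1/57.5 = -0.06285 cm^-1, so d_i1 = -15.912 cm.
The intermediate image is virtual, 15.912 cm to the left of lens 1, so d_o2 = L - d_i1 = 38 - (-15.912) = 53.912 cm.
Lens 2: 1/d_i2 = 1/f_2 - 1/d_o2 = 1/37 - 1/(53.912) = 0.00848 cm^-1, so d_i2 = 117.949 cm.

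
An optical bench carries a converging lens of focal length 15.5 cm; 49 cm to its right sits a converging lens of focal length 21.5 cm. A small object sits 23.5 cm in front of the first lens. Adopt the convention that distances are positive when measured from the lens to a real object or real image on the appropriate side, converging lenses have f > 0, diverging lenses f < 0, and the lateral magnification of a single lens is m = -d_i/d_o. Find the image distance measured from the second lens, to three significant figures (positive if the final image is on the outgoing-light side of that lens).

-4.14 cm

Applying the thin-lens equation to the first lens, 1/15.5 = 1/23.5 + 1/d_i1, which gives d_i1 = 45.531 cm.
The intermediate image is 45.531 cm to the right of lens 1, so d_o2 = L - d_i1 = 49 - 45.531 = 3.469 cm.
Applying the thin-lens equation again with f_2 = 21.5 cm and d_o2 = 3.469 cm gives d_i2 = -4.136 cm.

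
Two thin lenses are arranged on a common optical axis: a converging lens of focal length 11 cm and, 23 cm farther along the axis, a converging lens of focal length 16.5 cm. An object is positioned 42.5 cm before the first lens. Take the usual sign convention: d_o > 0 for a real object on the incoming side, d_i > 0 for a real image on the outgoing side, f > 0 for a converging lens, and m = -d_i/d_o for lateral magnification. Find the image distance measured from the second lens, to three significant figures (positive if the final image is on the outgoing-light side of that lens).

-16.1 cm

Applying the thin-lens equation to the first lens, 1/11 = 1/42.5 + 1/d_i1, which gives d_i1 = 14.841 cm.
Object distance for lens 2: d_o2 = 23 - 14.841 = 8.159 cm.
Applying the thin-lens equation again with f_2 = 16.5 cm and d_o2 = 8.159 cm gives d_i2 = -16.139 cm.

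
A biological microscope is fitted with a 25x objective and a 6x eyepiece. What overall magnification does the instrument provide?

The overall magnification of a compound microscope is the product of the objective and eyepiece magnifications:
M = M_obj x M_eye = 25 x 6 = 150.

150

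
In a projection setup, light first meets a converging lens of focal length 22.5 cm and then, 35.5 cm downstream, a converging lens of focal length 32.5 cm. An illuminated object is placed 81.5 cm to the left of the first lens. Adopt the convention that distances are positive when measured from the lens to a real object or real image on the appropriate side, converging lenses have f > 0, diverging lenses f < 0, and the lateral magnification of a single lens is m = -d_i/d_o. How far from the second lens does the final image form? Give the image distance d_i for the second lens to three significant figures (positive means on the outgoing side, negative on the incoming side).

-5.12 cm

First lens: d_i1 = 1/(1/22.5 - 1/81.5) = 31.081 cm.
That image sits 4.419 cm in front of the second lens, so d_o2 = 4.419 cm.
Second lens: d_i2 = 1/(1/32.5 - 1/(4.419)) = -5.115 cm.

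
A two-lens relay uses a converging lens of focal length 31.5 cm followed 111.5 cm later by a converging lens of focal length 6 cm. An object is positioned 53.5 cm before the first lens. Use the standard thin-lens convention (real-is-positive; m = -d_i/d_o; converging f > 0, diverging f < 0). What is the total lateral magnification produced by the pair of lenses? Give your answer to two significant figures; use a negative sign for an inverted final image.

0.30

First lens: d_i1 = 1/(1/31.5 - 1/53.5) = 76.602 cm.
m_1 = -(76.602)/53.5 = -1.4318.
That image sits 34.898 cm in front of the second lens, so d_o2 = 34.898 cm.
Second lens: d_i2 = 1/(1/6 - 1/(34.898)) = 7.246 cm.
m_2 = -(7.246)/(34.898) = -0.2076.
The system's lateral magnification is m_1 m_2 = (-1.4318)(-0.2076) = 0.2973.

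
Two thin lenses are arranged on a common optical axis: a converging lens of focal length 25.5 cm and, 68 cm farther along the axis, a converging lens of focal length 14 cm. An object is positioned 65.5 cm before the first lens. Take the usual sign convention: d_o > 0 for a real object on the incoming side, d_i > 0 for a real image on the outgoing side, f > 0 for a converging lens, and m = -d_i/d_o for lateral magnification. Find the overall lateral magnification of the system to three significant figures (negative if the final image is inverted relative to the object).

Applying the thin-lens equation to the first lens, 1/25.5 = 1/65.5 + 1/d_i1, which gives d_i1 = 41.756 cm.
Its lateral magnification is m_1 = -d_i1/d_o1 = -(41.756)/65.5 = -0.6375.
That image sits 26.244 cm in front of the second lens, so d_o2 = 26.244 cm.
Applying the thin-lens equation again with f_2 = 14 cm and d_o2 = 26.244 cm gives d_i2 = 30.008 cm.
m_2 = -(30.008)/(26.244) = -1.1434.
The system's lateral magnification is m_1 m_2 = (-0.6375)(-1.1434) = 0.7289.

0.729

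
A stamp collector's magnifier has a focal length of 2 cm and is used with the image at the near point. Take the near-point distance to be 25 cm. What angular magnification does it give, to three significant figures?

13.5

M = 1 + D/f = 1 + 25/2 = 13.500.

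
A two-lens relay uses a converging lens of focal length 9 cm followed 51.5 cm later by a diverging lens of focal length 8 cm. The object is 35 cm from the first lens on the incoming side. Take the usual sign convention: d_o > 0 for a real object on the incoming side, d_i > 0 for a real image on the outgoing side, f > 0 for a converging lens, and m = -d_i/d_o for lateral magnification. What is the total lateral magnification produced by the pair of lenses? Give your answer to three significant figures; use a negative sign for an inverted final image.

Applying the thin-lens equation to the first lens, 1/9 = 1/35 + 1/d_i1, which gives d_i1 = 12.115 cm.
Its lateral magnification is m_1 = -d_i1/d_o1 = -(12.115)/35 = -0.3462.
Object distance for lens 2: d_o2 = 51.5 - 12.115 = 39.385 cm.
Applying the thin-lens equation again with f_2 = -8 cm and d_o2 = 39.385 cm gives d_i2 = -6.649 cm.
m_2 = -(-6.649)/(39.385) = 0.1688.
Overall magnification: m = m_1 m_2 = -0.0584.

-0.0584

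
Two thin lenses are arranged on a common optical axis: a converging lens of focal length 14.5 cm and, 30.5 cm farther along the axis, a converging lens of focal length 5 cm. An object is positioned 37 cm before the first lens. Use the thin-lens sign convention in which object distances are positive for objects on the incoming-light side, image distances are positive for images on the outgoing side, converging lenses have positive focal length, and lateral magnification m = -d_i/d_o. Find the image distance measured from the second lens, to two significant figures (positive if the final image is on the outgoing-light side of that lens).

Lens 1: 1/d_i1 = 1/f_1 - 1/d_o1 = 1/14.5 - 1/37 = 0.04194 cm^-1, so d_i1 = 23.844 cm.
The intermediate image is 23.844 cm to the right of lens 1, so d_o2 = L - d_i1 = 30.5 - 23.844 = 6.656 cm.
Lens 2: 1/d_i2 = 1/f_2 - 1/d_o2 = 1/5 - 1/(6.656) = 0.04975 cm^-1, so d_i2 = 20.101 cm.

20 cm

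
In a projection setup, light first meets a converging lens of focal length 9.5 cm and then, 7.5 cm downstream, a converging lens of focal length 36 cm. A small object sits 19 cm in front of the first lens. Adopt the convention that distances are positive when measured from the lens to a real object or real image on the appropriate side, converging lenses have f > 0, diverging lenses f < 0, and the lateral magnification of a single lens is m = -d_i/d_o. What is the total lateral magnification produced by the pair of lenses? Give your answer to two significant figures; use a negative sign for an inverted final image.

Lens 1: 1/d_i1 = 1/f_1 - 1/d_o1 = 1/9.5 - 1/19 = 0.05263 cm^-1, so d_i1 = 19.000 cm.
m_1 = -(19.000)/19 = -1.0000.
This image would form 19.000 cm past lens 1, i.e. 11.500 cm beyond lens 2, so it is a virtual object for lens 2: d_o2 = 7.5 - 19.000 = -11.500 cm.
Lens 2: 1/d_i2 = 1/f_2 - 1/d_o2 = 1/36 - 1/(-11.500) = 0.11473 cm^-1, so d_i2 = 8.716 cm.
m_2 = -(8.716)/(-11.500) = 0.7579.
Overall magnification: m = m_1 m_2 = -0.7579.

-0.76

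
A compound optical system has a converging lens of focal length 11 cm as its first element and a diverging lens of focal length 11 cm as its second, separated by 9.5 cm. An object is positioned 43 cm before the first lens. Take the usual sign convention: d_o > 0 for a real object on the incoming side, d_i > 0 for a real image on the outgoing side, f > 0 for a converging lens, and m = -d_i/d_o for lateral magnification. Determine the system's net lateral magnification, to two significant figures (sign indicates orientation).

Lens 1: 1/d_i1 = 1/f_1 - 1/d_o1 = 1/11 - 1/43 = 0.06765 cm^-1, so d_i1 = 14.781 cm.
m_1 = -(14.781)/43 = -0.3438.
Since 14.781 cm > 9.5 cm, the first image lies past the second lens and serves as a virtual object: d_o2 = L - d_i1 = -5.281 cm.
Lens 2: 1/d_i2 = 1/f_2 - 1/d_o2 = 1/(-11) - 1/(-5.281) = 0.09844 cm^-1, so d_i2 = 10.158 cm.
m_2 = -(10.158)/(-5.281) = 1.9235.
Overall magnification: m = m_1 m_2 = -0.6612.

-0.66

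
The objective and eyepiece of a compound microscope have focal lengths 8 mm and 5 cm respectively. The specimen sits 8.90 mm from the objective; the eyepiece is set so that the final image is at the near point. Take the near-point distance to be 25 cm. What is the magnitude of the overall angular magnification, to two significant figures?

Convert to cm: f_obj = 8 mm = 0.8 cm; d_o = 8.90 mm = 0.89 cm.
Objective: 1/d_i = 1/f_obj - 1/d_o = 1/0.8 - 1/0.89 = 0.12640 cm^-1, so d_i = 7.911 cm.
m_obj = -d_i/d_o = -7.911/0.89 = -8.889.
Eyepiece angular magnification (image at near point): M_eye = 1 + D/f_e = 1 + 25/5 = 6.000.
Overall M = m_obj x M_eye = (-8.889)(6.000) = -53.33.
|M| = 53.33.

53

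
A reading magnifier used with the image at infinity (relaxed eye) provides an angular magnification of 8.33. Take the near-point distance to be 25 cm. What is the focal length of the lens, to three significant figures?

3.00 cm

For the image at infinity, M = D/f.
f = D/M = 25/8.33 = 3.001 cm.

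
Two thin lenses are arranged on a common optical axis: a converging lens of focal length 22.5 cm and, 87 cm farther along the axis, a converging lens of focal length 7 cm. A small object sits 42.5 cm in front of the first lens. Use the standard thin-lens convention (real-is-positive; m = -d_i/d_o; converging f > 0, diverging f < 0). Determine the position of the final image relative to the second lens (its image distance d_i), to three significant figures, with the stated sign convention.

Lens 1: 1/d_i1 = 1/f_1 - 1/d_o1 = 1/22.5 - 1/42.5 = 0.02092 cm^-1, so d_i1 = 47.812 cm.
The intermediate image is 47.812 cm to the right of lens 1, so d_o2 = L - d_i1 = 87 - 47.812 = 39.188 cm.
Lens 2: 1/d_i2 = 1/f_2 - 1/d_o2 = 1/7 - 1/(39.188) = 0.11734 cm^-1, so d_i2 = 8.522 cm.

8.52 cm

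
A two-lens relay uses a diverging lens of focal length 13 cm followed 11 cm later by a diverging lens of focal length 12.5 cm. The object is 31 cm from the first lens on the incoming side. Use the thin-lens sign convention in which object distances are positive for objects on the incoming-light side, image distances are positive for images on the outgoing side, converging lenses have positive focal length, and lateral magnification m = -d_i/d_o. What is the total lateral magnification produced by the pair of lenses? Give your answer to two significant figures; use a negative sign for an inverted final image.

0.11

Applying the thin-lens equation to the first lens, 1/(-13) = 1/31 + 1/d_i1, which gives d_i1 = -9.159 cm.
Its lateral magnification is m_1 = -d_i1/d_o1 = -(-9.159)/31 = 0.2955.
The intermediate image is virtual, 9.159 cm to the left of lens 1, so d_o2 = L - d_i1 = 11 - (-9.159) = 20.159 cm.
Applying the thin-lens equation again with f_2 = -12.5 cm and d_o2 = 20.159 cm gives d_i2 = -7.716 cm.
m_2 = -(-7.716)/(20.159) = 0.3827.
The system's lateral magnification is m_1 m_2 = (0.2955)(0.3827) = 0.1131.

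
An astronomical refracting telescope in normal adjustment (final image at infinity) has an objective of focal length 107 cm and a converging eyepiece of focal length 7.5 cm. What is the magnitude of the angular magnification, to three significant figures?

14.3

|M| = f_obj/|f_eye| = 107/7.5 = 14.267.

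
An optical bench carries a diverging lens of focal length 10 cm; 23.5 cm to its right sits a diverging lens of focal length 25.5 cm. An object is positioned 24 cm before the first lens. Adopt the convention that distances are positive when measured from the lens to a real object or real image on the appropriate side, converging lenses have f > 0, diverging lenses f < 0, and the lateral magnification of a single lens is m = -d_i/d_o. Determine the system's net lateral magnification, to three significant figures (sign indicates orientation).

First lens: d_i1 = 1/(1/(-10) - 1/24) = -7.059 cm.
m_1 = -(-7.059)/24 = 0.2941.
The intermediate image is virtual, 7.059 cm to the left of lens 1, so d_o2 = L - d_i1 = 23.5 - (-7.059) = 30.559 cm.
Second lens: d_i2 = 1/(1/(-25.5) - 1/(30.559)) = -13.901 cm.
m_2 = -(-13.901)/(30.559) = 0.4549.
Overall magnification: m = m_1 m_2 = 0.1338.

0.134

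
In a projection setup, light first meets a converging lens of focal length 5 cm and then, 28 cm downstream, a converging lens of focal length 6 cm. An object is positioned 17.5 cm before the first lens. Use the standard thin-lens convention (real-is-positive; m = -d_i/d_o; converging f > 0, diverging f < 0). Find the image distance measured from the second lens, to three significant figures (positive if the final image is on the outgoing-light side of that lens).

First lens: d_i1 = 1/(1/5 - 1/17.5) = 7.000 cm.
The intermediate image is 7.000 cm to the right of lens 1, so d_o2 = L - d_i1 = 28 - 7.000 = 21.000 cm.
Second lens: d_i2 = 1/(1/6 - 1/(21.000)) = 8.400 cm.

8.40 cm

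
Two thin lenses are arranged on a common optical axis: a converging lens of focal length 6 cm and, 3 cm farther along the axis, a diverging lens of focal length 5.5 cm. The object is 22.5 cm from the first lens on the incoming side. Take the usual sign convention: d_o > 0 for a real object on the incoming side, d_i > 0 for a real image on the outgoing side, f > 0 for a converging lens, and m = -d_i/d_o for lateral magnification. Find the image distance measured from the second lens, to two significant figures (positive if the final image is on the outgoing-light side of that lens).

90 cm

First lens: d_i1 = 1/(1/6 - 1/22.5) = 8.182 cm.
This image would form 8.182 cm past lens 1, i.e. 5.182 cm beyond lens 2, so it is a virtual object for lens 2: d_o2 = 3 - 8.182 = -5.182 cm.
Second lens: d_i2 = 1/(1/(-5.5) - 1/(-5.182)) = 89.571 cm.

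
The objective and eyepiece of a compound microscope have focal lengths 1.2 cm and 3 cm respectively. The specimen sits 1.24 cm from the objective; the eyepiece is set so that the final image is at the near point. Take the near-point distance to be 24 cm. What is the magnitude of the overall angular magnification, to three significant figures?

Objective: 1/d_i = 1/f_obj - 1/d_o = 1/1.2 - 1/1.24 = 0.02688 cm^-1, so d_i = 37.200 cm.
m_obj = -d_i/d_o = -37.200/1.24 = -30.000.
Eyepiece angular magnification (image at near point): M_eye = 1 + D/f_e = 1 + 24/3 = 9.000.
Overall M = m_obj x M_eye = (-30.000)(9.000) = -270.00.
|M| = 270.00.

270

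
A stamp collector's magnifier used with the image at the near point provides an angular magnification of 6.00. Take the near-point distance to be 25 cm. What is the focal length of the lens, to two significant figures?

For the image at the near point, M = 1 + D/f.
f = D/(M - 1) = 25/(6.0 - 1) = 5.000 cm.

5.0 cm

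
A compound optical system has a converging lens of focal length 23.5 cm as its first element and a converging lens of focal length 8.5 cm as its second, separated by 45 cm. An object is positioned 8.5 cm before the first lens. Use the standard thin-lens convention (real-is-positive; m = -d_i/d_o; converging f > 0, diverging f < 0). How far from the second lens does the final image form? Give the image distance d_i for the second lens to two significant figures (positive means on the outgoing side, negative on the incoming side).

10 cm

First lens: d_i1 = 1/(1/23.5 - 1/8.5) = -13.317 cm.
With d_i1 < 0 the first image is virtual and lies on the object side; the object distance for lens 2 is d_o2 = 45 - (-13.317) = 58.317 cm.
Second lens: d_i2 = 1/(1/8.5 - 1/(58.317)) = 9.950 cm.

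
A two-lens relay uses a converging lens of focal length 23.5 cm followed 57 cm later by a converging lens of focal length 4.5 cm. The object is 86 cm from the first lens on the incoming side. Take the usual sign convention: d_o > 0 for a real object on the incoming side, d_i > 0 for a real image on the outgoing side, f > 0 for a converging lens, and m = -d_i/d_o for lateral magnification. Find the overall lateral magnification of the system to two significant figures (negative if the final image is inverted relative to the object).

0.084

Applying the thin-lens equation to the first lens, 1/23.5 = 1/86 + 1/d_i1, which gives d_i1 = 32.336 cm.
Its lateral magnification is m_1 = -d_i1/d_o1 = -(32.336)/86 = -0.3760.
The intermediate image is 32.336 cm to the right of lens 1, so d_o2 = L - d_i1 = 57 - 32.336 = 24.664 cm.
Applying the thin-lens equation again with f_2 = 4.5 cm and d_o2 = 24.664 cm gives d_i2 = 5.504 cm.
m_2 = -(5.504)/(24.664) = -0.2232.
The system's lateral magnification is m_1 m_2 = (-0.3760)(-0.2232) = 0.0839.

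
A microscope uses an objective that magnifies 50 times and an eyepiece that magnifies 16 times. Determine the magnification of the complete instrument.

800

The overall magnification of a compound microscope is the product of the objective and eyepiece magnifications:
M = M_obj x M_eye = 50 x 16 = 800.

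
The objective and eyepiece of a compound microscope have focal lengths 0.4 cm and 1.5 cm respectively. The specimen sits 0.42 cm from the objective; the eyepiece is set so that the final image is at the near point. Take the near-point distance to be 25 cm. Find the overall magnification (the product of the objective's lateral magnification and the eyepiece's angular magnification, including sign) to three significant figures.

Objective: 1/d_i = 1/f_obj - 1/d_o = 1/0.4 - 1/0.42 = 0.11905 cm^-1, so d_i = 8.400 cm.
m_obj = -d_i/d_o = -8.400/0.42 = -20.000.
Eyepiece angular magnification (image at near point): M_eye = 1 + D/f_e = 1 + 25/1.5 = 17.667.
Overall M = m_obj x M_eye = (-20.000)(17.667) = -353.33.

-353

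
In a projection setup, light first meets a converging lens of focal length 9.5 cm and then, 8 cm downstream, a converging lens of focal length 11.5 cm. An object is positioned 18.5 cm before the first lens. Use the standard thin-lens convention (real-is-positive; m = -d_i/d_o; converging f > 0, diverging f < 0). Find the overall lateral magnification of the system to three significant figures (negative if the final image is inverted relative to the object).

Applying the thin-lens equation to the first lens, 1/9.5 = 1/18.5 + 1/d_i1, which gives d_i1 = 19.528 cm.
Its lateral magnification is m_1 = -d_i1/d_o1 = -(19.528)/18.5 = -1.0556.
Since 19.528 cm > 8 cm, the first image lies past the second lens and serves as a virtual object: d_o2 = L - d_i1 = -11.528 cm.
Applying the thin-lens equation again with f_2 = 11.5 cm and d_o2 = -11.528 cm gives d_i2 = 5.757 cm.
m_2 = -(5.757)/(-11.528) = 0.4994.
The system's lateral magnification is m_1 m_2 = (-1.0556)(0.4994) = -0.5271.

-0.527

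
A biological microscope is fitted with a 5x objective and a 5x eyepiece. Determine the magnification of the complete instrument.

25

The overall magnification of a compound microscope is the product of the objective and eyepiece magnifications:
M = M_obj x M_eye = 5 x 5 = 25.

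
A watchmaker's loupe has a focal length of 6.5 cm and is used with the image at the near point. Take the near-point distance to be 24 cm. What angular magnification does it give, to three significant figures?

M = 1 + D/f = 1 + 24/6.5 = 4.692.

4.69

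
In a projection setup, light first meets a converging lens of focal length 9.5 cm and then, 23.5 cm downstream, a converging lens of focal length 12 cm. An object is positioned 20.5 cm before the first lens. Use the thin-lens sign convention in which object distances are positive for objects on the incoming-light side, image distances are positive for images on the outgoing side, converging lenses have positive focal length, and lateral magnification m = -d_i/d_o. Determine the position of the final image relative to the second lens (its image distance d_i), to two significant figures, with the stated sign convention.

-11 cm

Applying the thin-lens equation to the first lens, 1/9.5 = 1/20.5 + 1/d_i1, which gives d_i1 = 17.705 cm.
The intermediate image is 17.705 cm to the right of lens 1, so d_o2 = L - d_i1 = 23.5 - 17.705 = 5.795 cm.
Applying the thin-lens equation again with f_2 = 12 cm and d_o2 = 5.795 cm gives d_i2 = -11.209 cm.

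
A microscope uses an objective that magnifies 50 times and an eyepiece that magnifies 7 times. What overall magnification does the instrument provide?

The overall magnification of a compound microscope is the product of the objective and eyepiece magnifications:
M = M_obj x M_eye = 50 x 7 = 350.

350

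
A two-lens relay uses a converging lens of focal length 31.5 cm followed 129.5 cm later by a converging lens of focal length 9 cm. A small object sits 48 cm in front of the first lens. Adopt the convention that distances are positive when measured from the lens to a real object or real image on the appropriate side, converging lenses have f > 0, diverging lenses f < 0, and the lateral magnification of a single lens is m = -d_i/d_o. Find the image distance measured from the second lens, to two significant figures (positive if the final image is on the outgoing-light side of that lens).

Lens 1: 1/d_i1 = 1/f_1 - 1/d_o1 = 1/31.5 - 1/48 = 0.01091 cm^-1, so d_i1 = 91.636 cm.
That image sits 37.864 cm in front of the second lens, so d_o2 = 37.864 cm.
Lens 2: 1/d_i2 = 1/f_2 - 1/d_o2 = 1/9 - 1/(37.864) = 0.08470 cm^-1, so d_i2 = 11.806 cm.

12 cm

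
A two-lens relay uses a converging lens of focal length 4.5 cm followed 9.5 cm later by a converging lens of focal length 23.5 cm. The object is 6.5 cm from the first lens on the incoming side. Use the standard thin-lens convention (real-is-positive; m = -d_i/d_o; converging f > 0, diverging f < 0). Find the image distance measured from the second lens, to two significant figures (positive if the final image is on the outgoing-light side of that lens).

First lens: d_i1 = 1/(1/4.5 - 1/6.5) = 14.625 cm.
This image would form 14.625 cm past lens 1, i.e. 5.125 cm beyond lens 2, so it is a virtual object for lens 2: d_o2 = 9.5 - 14.625 = -5.125 cm.
Second lens: d_i2 = 1/(1/23.5 - 1/(-5.125)) = 4.207 cm.

4.2 cm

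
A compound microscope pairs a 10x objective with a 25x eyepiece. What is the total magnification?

The overall magnification of a compound microscope is the product of the objective and eyepiece magnifications:
M = M_obj x M_eye = 10 x 25 = 250.

250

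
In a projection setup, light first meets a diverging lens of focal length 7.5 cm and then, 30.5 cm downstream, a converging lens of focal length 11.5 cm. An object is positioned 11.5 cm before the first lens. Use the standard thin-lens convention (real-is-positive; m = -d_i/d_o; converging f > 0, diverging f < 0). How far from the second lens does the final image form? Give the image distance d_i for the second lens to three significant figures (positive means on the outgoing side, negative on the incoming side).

17.1 cm

Lens 1: 1/d_i1 = 1/f_1 - 1/d_o1 = 1/(-7.5) - 1/11.5 = -0.22029 cm^-1, so d_i1 = -4.539 cm.
The intermediate image is virtual, 4.539 cm to the left of lens 1, so d_o2 = L - d_i1 = 30.5 - (-4.539) = 35.039 cm.
Lens 2: 1/d_i2 = 1/f_2 - 1/d_o2 = 1/11.5 - 1/(35.039) = 0.05842 cm^-1, so d_i2 = 17.118 cm.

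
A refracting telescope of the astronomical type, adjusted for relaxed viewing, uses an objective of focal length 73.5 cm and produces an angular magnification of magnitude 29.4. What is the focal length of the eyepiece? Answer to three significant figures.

2.50 cm

|M| = f_obj/f_eye, so f_eye = f_obj/|M| = 73.5/29.4 = 2.500 cm.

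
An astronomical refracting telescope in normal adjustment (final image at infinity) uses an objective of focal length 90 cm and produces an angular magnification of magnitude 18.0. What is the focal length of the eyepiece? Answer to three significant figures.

5.00 cm

|M| = f_obj/f_eye, so f_eye = f_obj/|M| = 90/18.0 = 5.000 cm.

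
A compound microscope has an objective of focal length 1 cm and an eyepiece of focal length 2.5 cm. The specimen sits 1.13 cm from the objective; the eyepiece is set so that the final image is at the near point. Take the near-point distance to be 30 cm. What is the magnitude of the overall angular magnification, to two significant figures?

100

Objective: 1/d_i = 1/f_obj - 1/d_o = 1/1 - 1/1.13 = 0.11504 cm^-1, so d_i = 8.692 cm.
m_obj = -d_i/d_o = -8.692/1.13 = -7.692.
Eyepiece angular magnification (image at near point): M_eye = 1 + D/f_e = 1 + 30/2.5 = 13.000.
Overall M = m_obj x M_eye = (-7.692)(13.000) = -100.00.
|M| = 100.00.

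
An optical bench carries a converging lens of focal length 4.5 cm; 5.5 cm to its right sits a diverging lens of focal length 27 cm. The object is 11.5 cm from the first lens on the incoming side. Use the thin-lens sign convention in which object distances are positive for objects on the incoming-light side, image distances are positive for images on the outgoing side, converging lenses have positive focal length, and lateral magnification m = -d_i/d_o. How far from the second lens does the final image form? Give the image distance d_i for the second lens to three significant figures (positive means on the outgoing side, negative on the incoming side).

First lens: d_i1 = 1/(1/4.5 - 1/11.5) = 7.393 cm.
Since 7.393 cm > 5.5 cm, the first image lies past the second lens and serves as a virtual object: d_o2 = L - d_i1 = -1.893 cm.
Second lens: d_i2 = 1/(1/(-27) - 1/(-1.893)) = 2.036 cm.

2.04 cm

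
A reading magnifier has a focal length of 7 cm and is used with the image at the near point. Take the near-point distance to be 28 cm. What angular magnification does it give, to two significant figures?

M = 1 + D/f = 1 + 28/7 = 5.000.

5.0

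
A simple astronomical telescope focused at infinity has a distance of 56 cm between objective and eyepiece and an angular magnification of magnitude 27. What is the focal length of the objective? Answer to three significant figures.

54.0 cm

In normal adjustment the tube length equals f_obj + f_eye and |M| = f_obj/f_eye.
So f_obj = 27 f_eye and 27 f_eye + f_eye = 56 cm, giving f_eye = 56/28 = 2.000 cm and f_obj = 54.000 cm.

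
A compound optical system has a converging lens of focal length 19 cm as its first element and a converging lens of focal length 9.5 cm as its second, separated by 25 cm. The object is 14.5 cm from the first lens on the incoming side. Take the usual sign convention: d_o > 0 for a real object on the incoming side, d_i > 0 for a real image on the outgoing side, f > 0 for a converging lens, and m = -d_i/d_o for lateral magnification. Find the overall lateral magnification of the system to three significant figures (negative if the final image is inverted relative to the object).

-0.523

First lens: d_i1 = 1/(1/19 - 1/14.5) = -61.222 cm.
m_1 = -(-61.222)/14.5 = 4.2222.
With d_i1 < 0 the first image is virtual and lies on the object side; the object distance for lens 2 is d_o2 = 25 - (-61.222) = 86.222 cm.
Second lens: d_i2 = 1/(1/9.5 - 1/(86.222)) = 10.676 cm.
m_2 = -(10.676)/(86.222) = -0.1238.
The system's lateral magnification is m_1 m_2 = (4.2222)(-0.1238) = -0.5228.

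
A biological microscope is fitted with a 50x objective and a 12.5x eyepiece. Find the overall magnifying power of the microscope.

625

The overall magnification of a compound microscope is the product of the objective and eyepiece magnifications:
M = M_obj x M_eye = 50 x 12.5 = 625.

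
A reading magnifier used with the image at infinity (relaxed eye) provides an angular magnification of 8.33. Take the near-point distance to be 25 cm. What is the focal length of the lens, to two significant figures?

For the image at infinity, M = D/f.
f = D/M = 25/8.33 = 3.001 cm.

3.0 cm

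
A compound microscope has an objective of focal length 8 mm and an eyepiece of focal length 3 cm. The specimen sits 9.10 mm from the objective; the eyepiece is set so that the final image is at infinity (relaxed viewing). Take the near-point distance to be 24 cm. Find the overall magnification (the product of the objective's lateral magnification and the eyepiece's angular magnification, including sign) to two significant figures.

-58

Convert to cm: f_obj = 8 mm = 0.8 cm; d_o = 9.10 mm = 0.91 cm.
Objective: 1/d_i = 1/f_obj - 1/d_o = 1/0.8 - 1/0.91 = 0.15110 cm^-1, so d_i = 6.618 cm.
m_obj = -d_i/d_o = -6.618/0.91 = -7.273.
Eyepiece angular magnification (image at infinity): M_eye = D/f_e = 24/3 = 8.000.
Overall M = m_obj x M_eye = (-7.273)(8.000) = -58.18.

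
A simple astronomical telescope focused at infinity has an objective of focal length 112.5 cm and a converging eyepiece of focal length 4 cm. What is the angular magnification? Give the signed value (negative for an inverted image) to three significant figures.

M = -f_obj/f_eye = -112.5/(4) = -28.125.

-28.1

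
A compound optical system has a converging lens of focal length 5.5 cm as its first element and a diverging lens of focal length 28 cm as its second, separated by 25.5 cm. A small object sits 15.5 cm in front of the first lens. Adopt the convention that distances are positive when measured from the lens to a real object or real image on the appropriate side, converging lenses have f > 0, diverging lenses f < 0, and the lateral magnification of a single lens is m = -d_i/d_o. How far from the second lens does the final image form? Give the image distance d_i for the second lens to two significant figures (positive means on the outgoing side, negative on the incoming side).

Lens 1: 1/d_i1 = 1/f_1 - 1/d_o1 = 1/5.5 - 1/15.5 = 0.11730 cm^-1, so d_i1 = 8.525 cm.
The intermediate image is 8.525 cm to the right of lens 1, so d_o2 = L - d_i1 = 25.5 - 8.525 = 16.975 cm.
Lens 2: 1/d_i2 = 1/f_2 - 1/d_o2 = 1/(-28) - 1/(16.975) = -0.09462 cm^-1, so d_i2 = -10.568 cm.

-11 cm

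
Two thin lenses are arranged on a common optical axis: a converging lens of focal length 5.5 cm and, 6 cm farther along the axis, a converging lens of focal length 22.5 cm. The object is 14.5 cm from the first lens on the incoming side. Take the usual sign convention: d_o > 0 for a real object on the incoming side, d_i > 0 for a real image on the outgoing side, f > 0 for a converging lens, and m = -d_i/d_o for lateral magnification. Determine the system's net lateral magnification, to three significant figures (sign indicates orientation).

Applying the thin-lens equation to the first lens, 1/5.5 = 1/14.5 + 1/d_i1, which gives d_i1 = 8.861 cm.
Its lateral magnification is m_1 = -d_i1/d_o1 = -(8.861)/14.5 = -0.6111.
This image would form 8.861 cm past lens 1, i.e. 2.861 cm beyond lens 2, so it is a virtual object for lens 2: d_o2 = 6 - 8.861 = -2.861 cm.
Applying the thin-lens equation again with f_2 = 22.5 cm and d_o2 = -2.861 cm gives d_i2 = 2.538 cm.
m_2 = -(2.538)/(-2.861) = 0.8872.
The system's lateral magnification is m_1 m_2 = (-0.6111)(0.8872) = -0.5422.

-0.542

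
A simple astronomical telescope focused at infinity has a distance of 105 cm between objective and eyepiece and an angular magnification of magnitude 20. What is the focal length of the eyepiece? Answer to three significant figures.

5.00 cm

In normal adjustment the tube length equals f_obj + f_eye and |M| = f_obj/f_eye.
So f_obj = 20 f_eye and 20 f_eye + f_eye = 105 cm, giving f_eye = 105/21 = 5.000 cm and f_obj = 100.000 cm.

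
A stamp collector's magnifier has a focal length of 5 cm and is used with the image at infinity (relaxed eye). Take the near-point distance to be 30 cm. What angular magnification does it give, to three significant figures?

6.00

M = D/f = 30/5 = 6.000.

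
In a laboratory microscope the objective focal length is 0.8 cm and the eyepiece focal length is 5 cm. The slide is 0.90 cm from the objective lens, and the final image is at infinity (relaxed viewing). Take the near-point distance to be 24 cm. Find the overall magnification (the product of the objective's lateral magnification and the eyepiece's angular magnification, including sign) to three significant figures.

-38.4

Objective: 1/d_i = 1/f_obj - 1/d_o = 1/0.8 - 1/0.90 = 0.13889 cm^-1, so d_i = 7.200 cm.
m_obj = -d_i/d_o = -7.200/0.90 = -8.000.
Eyepiece angular magnification (image at infinity): M_eye = D/f_e = 24/5 = 4.800.
Overall M = m_obj x M_eye = (-8.000)(4.800) = -38.40.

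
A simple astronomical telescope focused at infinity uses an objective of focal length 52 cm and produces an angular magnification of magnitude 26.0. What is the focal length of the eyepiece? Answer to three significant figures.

|M| = f_obj/f_eye, so f_eye = f_obj/|M| = 52/26.0 = 2.000 cm.

2.00 cm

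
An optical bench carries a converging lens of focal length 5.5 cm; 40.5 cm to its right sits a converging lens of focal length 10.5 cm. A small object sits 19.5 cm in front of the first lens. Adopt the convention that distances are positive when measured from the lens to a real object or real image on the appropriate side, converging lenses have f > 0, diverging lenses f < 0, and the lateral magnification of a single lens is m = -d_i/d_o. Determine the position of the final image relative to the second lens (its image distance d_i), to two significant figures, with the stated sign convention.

15 cm

Applying the thin-lens equation to the first lens, 1/5.5 = 1/19.5 + 1/d_i1, which gives d_i1 = 7.661 cm.
The intermediate image is 7.661 cm to the right of lens 1, so d_o2 = L - d_i1 = 40.5 - 7.661 = 32.839 cm.
Applying the thin-lens equation again with f_2 = 10.5 cm and d_o2 = 32.839 cm gives d_i2 = 15.435 cm.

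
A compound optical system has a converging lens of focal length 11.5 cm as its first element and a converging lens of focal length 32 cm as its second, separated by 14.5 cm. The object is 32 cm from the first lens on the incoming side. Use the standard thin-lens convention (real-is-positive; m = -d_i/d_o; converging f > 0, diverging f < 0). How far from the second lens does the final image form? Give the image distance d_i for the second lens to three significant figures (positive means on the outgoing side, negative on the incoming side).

3.12 cm

Lens 1: 1/d_i1 = 1/f_1 - 1/d_o1 = 1/11.5 - 1/32 = 0.05571 cm^-1, so d_i1 = 17.951 cm.
This image would form 17.951 cm past lens 1, i.e. 3.451 cm beyond lens 2, so it is a virtual object for lens 2: d_o2 = 14.5 - 17.951 = -3.451 cm.
Lens 2: 1/d_i2 = 1/f_2 - 1/d_o2 = 1/32 - 1/(-3.451) = 0.32100 cm^-1, so d_i2 = 3.115 cm.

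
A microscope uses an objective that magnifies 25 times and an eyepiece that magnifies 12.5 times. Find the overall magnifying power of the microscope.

The overall magnification of a compound microscope is the product of the objective and eyepiece magnifications:
M = M_obj x M_eye = 25 x 12.5 = 312.5.

312.5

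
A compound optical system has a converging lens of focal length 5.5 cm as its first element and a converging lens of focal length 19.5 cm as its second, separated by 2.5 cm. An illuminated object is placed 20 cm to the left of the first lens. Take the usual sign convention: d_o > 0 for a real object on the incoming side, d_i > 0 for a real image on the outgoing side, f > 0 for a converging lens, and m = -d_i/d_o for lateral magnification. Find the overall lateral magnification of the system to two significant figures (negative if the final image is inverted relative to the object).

First lens: d_i1 = 1/(1/5.5 - 1/20) = 7.586 cm.
m_1 = -(7.586)/20 = -0.3793.
This image would form 7.586 cm past lens 1, i.e. 5.086 cm beyond lens 2, so it is a virtual object for lens 2: d_o2 = 2.5 - 7.586 = -5.086 cm.
Second lens: d_i2 = 1/(1/19.5 - 1/(-5.086)) = 4.034 cm.
m_2 = -(4.034)/(-5.086) = 0.7931.
The system's lateral magnification is m_1 m_2 = (-0.3793)(0.7931) = -0.3008.

-0.30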